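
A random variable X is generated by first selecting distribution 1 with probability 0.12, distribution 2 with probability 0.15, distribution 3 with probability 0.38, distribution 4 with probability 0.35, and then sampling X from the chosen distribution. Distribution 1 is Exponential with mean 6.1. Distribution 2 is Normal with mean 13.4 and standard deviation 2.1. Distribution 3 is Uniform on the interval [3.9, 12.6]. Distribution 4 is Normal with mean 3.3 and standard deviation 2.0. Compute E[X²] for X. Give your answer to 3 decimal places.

69.998

For each component E[X²] = Var + (mean)², giving 1: 74.42; 2: 183.97; 3: 74.37; 4: 14.89.
Overall E[X²] = 0.12·74.42 + 0.15·183.97 + 0.38·74.37 + 0.35·14.89 = 69.998.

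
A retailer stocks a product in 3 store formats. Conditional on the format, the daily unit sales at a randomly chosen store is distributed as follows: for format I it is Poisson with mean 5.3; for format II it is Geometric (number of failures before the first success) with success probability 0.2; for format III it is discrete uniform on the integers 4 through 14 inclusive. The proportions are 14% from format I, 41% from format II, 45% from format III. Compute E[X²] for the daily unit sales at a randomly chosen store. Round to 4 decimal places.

For each component E[X²] = Var + (mean)², giving I: 33.39; II: 36; III: 91.
Overall E[X²] = 0.14·33.39 + 0.41·36 + 0.45·91 = 60.3846.

60.3846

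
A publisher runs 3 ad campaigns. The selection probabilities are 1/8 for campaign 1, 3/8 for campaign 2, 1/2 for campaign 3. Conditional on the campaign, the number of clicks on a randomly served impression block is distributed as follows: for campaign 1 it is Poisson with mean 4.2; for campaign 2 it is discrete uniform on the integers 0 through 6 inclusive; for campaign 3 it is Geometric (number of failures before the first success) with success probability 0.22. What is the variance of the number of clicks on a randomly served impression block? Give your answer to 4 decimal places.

Per component, 1: μ=4.2, E[X²]=21.84; 2: μ=3, E[X²]=13; 3: μ=3.54545, E[X²]=28.686.
E[X] = 0.125·4.2 + 0.375·3 + 0.5·3.54545 = 3.42273.
E[X²] = 0.125·21.84 + 0.375·13 + 0.5·28.686 = 21.948.
Var(X) = E[X²] − (E[X])² = 21.948 − 11.7151 = 10.2329.

10.2329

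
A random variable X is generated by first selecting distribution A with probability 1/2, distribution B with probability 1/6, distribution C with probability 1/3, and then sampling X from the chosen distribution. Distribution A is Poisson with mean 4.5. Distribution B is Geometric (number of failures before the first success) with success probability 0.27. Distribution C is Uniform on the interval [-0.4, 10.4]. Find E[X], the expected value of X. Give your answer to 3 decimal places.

Component means — A: 4.5; B: 2.7037; C: 5.
E[X] = 0.5·4.5 + 0.166667·2.7037 + 0.333333·5 = 4.36728.

4.367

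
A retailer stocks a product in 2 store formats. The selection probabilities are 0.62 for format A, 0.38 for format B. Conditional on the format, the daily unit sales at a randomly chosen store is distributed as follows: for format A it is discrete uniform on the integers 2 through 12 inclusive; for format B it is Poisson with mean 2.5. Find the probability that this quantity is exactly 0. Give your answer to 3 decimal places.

Conditional on each format, P(X = 0): A: 0; B: 0.082085.
By total probability, P(X = 0) = 0.62·0 + 0.38·0.082085 = 0.0311923.

0.031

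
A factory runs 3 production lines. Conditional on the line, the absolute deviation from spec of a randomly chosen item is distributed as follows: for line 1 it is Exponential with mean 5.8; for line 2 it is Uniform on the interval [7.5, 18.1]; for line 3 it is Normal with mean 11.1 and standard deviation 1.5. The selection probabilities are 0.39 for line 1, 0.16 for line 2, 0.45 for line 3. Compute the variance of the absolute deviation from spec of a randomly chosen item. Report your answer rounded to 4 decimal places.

Per component, 1: μ=5.8, E[X²]=67.28; 2: μ=12.8, E[X²]=173.203; 3: μ=11.1, E[X²]=125.46.
E[X] = 0.39·5.8 + 0.16·12.8 + 0.45·11.1 = 9.305.
E[X²] = 0.39·67.28 + 0.16·173.203 + 0.45·125.46 = 110.409.
Var(X) = E[X²] − (E[X])² = 110.409 − 86.583 = 23.8257.

23.8257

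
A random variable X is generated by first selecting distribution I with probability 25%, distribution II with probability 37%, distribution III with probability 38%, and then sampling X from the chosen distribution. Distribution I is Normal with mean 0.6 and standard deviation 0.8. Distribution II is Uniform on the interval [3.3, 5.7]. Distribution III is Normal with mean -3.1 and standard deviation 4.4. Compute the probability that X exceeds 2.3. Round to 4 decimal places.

Conditional on each component, P(X > 2.3): I: 0.0167933; II: 1; III: 0.10986.
By total probability, P(X > 2.3) = 0.25·0.0167933 + 0.37·1 + 0.38·0.10986 = 0.415945.

0.4159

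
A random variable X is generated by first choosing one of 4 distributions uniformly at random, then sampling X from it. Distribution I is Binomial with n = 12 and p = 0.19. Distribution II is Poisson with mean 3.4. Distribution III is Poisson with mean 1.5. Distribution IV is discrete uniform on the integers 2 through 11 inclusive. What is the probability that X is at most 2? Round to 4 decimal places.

0.4606

Conditional on each component, P(X ≤ 2): I: 0.593963; II: 0.33974; III: 0.808847; IV: 0.1.
By total probability, P(X ≤ 2) = 0.25·0.593963 + 0.25·0.33974 + 0.25·0.808847 + 0.25·0.1 = 0.460637.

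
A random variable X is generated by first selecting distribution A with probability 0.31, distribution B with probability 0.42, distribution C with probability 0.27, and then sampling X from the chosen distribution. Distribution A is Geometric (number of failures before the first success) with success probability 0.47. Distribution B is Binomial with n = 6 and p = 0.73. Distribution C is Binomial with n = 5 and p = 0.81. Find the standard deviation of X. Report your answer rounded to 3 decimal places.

1.885

Per component, A: μ=1.12766, E[X²]=3.67089; B: μ=4.38, E[X²]=20.367; C: μ=4.05, E[X²]=17.172.
E[X] = 0.31·1.12766 + 0.42·4.38 + 0.27·4.05 = 3.28267.
E[X²] = 0.31·3.67089 + 0.42·20.367 + 0.27·17.172 = 14.3286.
Var(X) = E[X²] − (E[X])² = 14.3286 − 10.776 = 3.5526.
SD(X) = √3.5526 = 1.88484.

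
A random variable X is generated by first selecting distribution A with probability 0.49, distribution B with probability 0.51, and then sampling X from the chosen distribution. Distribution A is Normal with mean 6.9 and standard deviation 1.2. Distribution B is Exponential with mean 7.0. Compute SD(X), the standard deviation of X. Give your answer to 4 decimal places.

5.0693

Per component, A: μ=6.9, E[X²]=49.05; B: μ=7, E[X²]=98.
E[X] = 0.49·6.9 + 0.51·7 = 6.951.
E[X²] = 0.49·49.05 + 0.51·98 = 74.0145.
Var(X) = E[X²] − (E[X])² = 74.0145 − 48.3164 = 25.6981.
SD(X) = √25.6981 = 5.06933.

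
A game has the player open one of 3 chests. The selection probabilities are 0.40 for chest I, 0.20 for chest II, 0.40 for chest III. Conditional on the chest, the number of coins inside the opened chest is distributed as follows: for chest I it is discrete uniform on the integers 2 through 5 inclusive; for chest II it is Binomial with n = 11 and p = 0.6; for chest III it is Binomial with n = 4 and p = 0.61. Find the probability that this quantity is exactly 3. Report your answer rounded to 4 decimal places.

Conditional on each chest, P(X = 3): I: 0.25; II: 0.023357; III: 0.35409.
By total probability, P(X = 3) = 0.4·0.25 + 0.2·0.023357 + 0.4·0.35409 = 0.246308.

0.2463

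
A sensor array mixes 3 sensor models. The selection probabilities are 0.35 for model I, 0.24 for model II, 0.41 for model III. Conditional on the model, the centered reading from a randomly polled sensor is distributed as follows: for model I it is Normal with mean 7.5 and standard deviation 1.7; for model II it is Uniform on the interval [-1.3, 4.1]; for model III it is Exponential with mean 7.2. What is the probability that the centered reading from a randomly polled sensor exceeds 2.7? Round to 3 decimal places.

0.693

Conditional on each model, P(X > 2.7): I: 0.997625; II: 0.259259; III: 0.687289.
By total probability, P(X > 2.7) = 0.35·0.997625 + 0.24·0.259259 + 0.41·0.687289 = 0.69318.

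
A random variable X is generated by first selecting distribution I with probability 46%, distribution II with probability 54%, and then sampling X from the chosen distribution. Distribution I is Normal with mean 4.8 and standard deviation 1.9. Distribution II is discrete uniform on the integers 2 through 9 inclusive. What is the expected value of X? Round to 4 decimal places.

5.1780

Component means — I: 4.8; II: 5.5.
E[X] = 0.46·4.8 + 0.54·5.5 = 5.178.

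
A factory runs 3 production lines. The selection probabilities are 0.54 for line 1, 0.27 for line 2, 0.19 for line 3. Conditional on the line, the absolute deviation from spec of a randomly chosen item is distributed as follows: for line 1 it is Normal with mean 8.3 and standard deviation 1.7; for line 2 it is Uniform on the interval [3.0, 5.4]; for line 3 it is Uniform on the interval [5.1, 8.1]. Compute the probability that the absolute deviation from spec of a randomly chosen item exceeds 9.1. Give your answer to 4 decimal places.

Conditional on each line, P(X > 9.1): 1: 0.318967; 2: 0; 3: 0.
By total probability, P(X > 9.1) = 0.54·0.318967 + 0.27·0 + 0.19·0 = 0.172242.

0.1722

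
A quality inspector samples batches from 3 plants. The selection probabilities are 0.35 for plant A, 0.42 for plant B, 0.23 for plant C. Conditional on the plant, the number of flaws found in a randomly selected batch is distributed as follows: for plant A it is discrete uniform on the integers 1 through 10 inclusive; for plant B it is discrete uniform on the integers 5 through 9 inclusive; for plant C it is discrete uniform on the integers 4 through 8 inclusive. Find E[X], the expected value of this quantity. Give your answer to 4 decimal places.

Component means — A: 5.5; B: 7; C: 6.
E[X] = 0.35·5.5 + 0.42·7 + 0.23·6 = 6.245.

6.2450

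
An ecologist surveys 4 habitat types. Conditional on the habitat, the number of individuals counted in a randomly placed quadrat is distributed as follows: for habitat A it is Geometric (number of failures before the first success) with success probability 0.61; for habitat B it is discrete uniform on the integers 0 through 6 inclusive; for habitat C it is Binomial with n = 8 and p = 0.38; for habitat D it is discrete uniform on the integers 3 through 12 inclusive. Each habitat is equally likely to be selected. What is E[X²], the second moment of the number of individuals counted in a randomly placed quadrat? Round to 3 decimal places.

22.521

For each component E[X²] = Var + (mean)², giving A: 1.45687; B: 13; C: 11.1264; D: 64.5.
Overall E[X²] = 0.25·1.45687 + 0.25·13 + 0.25·11.1264 + 0.25·64.5 = 22.5208.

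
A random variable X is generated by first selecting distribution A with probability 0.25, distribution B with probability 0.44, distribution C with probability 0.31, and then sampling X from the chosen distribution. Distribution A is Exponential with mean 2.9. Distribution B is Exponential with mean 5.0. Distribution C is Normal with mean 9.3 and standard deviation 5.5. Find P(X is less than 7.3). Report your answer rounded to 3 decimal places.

Conditional on each component, P(X < 7.3): A: 0.919318; B: 0.767764; C: 0.358065.
By total probability, P(X < 7.3) = 0.25·0.919318 + 0.44·0.767764 + 0.31·0.358065 = 0.678646.

0.679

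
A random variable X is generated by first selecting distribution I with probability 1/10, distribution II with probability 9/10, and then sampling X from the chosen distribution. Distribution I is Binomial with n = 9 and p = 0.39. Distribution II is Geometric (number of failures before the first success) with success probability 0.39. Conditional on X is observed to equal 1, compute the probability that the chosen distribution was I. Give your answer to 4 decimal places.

Likelihoods P(X=1 | ·): I: 0.0672893; II: 0.2379.
Posterior ∝ prior × likelihood. Numerator for I: 0.1·0.0672893 = 0.00672893.
Normalizing constant: 0.1·0.0672893 + 0.9·0.2379 = 0.220839.
P(I | observation) = 0.00672893 / 0.220839 = 0.0304698.

0.0305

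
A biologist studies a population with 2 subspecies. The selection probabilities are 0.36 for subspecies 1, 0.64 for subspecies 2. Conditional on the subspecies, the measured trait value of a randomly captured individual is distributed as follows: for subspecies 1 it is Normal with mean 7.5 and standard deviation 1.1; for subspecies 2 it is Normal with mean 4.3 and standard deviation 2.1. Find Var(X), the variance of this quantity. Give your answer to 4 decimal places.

5.6173

Per component, 1: μ=7.5, E[X²]=57.46; 2: μ=4.3, E[X²]=22.9.
E[X] = 0.36·7.5 + 0.64·4.3 = 5.452.
E[X²] = 0.36·57.46 + 0.64·22.9 = 35.3416.
Var(X) = E[X²] − (E[X])² = 35.3416 − 29.7243 = 5.6173.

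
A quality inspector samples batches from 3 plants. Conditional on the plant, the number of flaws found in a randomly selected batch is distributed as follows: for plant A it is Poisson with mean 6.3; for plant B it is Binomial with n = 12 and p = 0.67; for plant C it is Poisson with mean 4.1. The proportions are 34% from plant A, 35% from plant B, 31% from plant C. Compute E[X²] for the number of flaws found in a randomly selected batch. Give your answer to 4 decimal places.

45.6719

For each component E[X²] = Var + (mean)², giving A: 45.99; B: 67.2948; C: 20.91.
Overall E[X²] = 0.34·45.99 + 0.35·67.2948 + 0.31·20.91 = 45.6719.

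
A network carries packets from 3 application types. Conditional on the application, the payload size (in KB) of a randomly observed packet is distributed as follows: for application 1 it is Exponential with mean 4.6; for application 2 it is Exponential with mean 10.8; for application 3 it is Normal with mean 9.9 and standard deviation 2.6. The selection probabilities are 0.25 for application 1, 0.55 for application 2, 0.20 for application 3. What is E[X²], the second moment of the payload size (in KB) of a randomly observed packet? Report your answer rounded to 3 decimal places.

For each component E[X²] = Var + (mean)², giving 1: 42.32; 2: 233.28; 3: 104.77.
Overall E[X²] = 0.25·42.32 + 0.55·233.28 + 0.2·104.77 = 159.838.

159.838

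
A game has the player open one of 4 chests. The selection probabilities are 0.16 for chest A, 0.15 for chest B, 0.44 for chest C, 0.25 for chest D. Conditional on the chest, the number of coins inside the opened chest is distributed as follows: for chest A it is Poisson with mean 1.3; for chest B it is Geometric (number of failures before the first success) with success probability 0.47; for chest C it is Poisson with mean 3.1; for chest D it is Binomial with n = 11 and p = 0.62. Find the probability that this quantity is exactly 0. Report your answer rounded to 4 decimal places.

0.1339

Conditional on each chest, P(X = 0): A: 0.272532; B: 0.47; C: 0.0450492; D: 2.38572e-05.
By total probability, P(X = 0) = 0.16·0.272532 + 0.15·0.47 + 0.44·0.0450492 + 0.25·2.38572e-05 = 0.133933.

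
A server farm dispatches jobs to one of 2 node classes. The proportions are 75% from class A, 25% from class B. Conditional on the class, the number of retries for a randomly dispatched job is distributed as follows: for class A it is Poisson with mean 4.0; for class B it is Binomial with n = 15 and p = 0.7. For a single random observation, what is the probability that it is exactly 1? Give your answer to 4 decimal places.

Conditional on each class, P(X = 1): A: 0.0732626; B: 5.02212e-07.
By total probability, P(X = 1) = 0.75·0.0732626 + 0.25·5.02212e-07 = 0.054947.

0.0549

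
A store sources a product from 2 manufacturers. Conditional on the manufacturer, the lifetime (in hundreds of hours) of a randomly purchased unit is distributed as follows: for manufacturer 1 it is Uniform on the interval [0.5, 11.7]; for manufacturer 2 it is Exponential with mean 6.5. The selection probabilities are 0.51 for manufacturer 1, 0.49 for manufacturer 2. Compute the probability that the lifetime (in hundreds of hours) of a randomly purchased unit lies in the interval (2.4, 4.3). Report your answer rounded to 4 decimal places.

Conditional on each manufacturer, P(2.4 < X < 4.3): 1: 0.169643; 2: 0.175209.
By total probability, P(2.4 < X < 4.3) = 0.51·0.169643 + 0.49·0.175209 = 0.17237.

0.1724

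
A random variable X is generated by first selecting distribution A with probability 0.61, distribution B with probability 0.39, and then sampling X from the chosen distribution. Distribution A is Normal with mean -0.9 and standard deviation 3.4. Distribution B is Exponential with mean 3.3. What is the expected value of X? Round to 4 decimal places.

0.7380

Component means — A: -0.9; B: 3.3.
E[X] = 0.61·-0.9 + 0.39·3.3 = 0.738.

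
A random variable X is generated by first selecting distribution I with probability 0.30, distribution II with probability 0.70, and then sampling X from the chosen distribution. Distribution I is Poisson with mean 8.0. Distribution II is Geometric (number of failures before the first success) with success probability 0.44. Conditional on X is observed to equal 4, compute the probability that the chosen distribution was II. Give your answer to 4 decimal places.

Likelihoods P(X=4 | ·): I: 0.0572523; II: 0.0432718.
Posterior ∝ prior × likelihood. Numerator for II: 0.7·0.0432718 = 0.0302902.
Normalizing constant: 0.3·0.0572523 + 0.7·0.0432718 = 0.0474659.
P(II | observation) = 0.0302902 / 0.0474659 = 0.638147.

0.6381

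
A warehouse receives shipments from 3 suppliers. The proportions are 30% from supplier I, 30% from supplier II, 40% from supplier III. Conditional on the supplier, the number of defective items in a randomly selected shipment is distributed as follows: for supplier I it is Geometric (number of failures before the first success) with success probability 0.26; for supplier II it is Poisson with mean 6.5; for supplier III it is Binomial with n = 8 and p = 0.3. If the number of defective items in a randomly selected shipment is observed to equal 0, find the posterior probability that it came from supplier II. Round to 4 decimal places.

0.0044

Likelihoods P(X=0 | ·): I: 0.26; II: 0.00150344; III: 0.057648.
Posterior ∝ prior × likelihood. Numerator for II: 0.3·0.00150344 = 0.000451032.
Normalizing constant: 0.3·0.26 + 0.3·0.00150344 + 0.4·0.057648 = 0.10151.
P(II | observation) = 0.000451032 / 0.10151 = 0.00444321.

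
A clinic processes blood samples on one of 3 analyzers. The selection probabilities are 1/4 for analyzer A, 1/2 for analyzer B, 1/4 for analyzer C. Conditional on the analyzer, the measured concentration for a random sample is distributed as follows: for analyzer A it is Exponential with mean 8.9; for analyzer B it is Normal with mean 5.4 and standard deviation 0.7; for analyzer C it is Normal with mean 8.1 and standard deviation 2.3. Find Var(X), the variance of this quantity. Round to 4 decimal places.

23.8525

Per component, A: μ=8.9, E[X²]=158.42; B: μ=5.4, E[X²]=29.65; C: μ=8.1, E[X²]=70.9.
E[X] = 0.25·8.9 + 0.5·5.4 + 0.25·8.1 = 6.95.
E[X²] = 0.25·158.42 + 0.5·29.65 + 0.25·70.9 = 72.155.
Var(X) = E[X²] − (E[X])² = 72.155 − 48.3025 = 23.8525.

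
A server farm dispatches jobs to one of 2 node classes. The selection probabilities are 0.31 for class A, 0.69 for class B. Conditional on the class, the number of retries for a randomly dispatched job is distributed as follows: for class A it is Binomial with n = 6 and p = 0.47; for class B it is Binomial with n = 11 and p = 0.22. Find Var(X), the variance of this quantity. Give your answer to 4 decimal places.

Per component, A: μ=2.82, E[X²]=9.447; B: μ=2.42, E[X²]=7.744.
E[X] = 0.31·2.82 + 0.69·2.42 = 2.544.
E[X²] = 0.31·9.447 + 0.69·7.744 = 8.27193.
Var(X) = E[X²] − (E[X])² = 8.27193 − 6.47194 = 1.79999.

1.8000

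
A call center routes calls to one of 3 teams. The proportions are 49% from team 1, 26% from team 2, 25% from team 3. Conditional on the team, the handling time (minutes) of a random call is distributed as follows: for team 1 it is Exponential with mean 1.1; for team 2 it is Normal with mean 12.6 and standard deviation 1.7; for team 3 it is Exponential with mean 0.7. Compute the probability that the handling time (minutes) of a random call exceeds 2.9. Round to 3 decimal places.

Conditional on each team, P(X > 2.9): 1: 0.0716212; 2: 1; 3: 0.0158774.
By total probability, P(X > 2.9) = 0.49·0.0716212 + 0.26·1 + 0.25·0.0158774 = 0.299064.

0.299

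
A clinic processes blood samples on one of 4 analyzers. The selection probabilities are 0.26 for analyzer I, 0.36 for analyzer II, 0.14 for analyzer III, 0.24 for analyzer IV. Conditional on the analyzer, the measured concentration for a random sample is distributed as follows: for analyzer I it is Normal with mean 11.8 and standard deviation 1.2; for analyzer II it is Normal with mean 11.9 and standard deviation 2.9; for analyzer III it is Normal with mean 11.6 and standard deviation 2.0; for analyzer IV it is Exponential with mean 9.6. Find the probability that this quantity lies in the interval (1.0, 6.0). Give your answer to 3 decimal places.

0.096

Conditional on each analyzer, P(1.0 < X < 6.0): I: 6.71328e-07; II: 0.020866; III: 0.00255507; IV: 0.365814.
By total probability, P(1.0 < X < 6.0) = 0.26·6.71328e-07 + 0.36·0.020866 + 0.14·0.00255507 + 0.24·0.365814 = 0.0956649.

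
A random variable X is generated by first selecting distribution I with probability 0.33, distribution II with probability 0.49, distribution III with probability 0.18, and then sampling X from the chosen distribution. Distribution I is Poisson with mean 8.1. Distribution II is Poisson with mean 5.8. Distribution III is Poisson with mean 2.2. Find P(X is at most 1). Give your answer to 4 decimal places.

Conditional on each component, P(X ≤ 1): I: 0.00276221; II: 0.0205874; III: 0.35457.
By total probability, P(X ≤ 1) = 0.33·0.00276221 + 0.49·0.0205874 + 0.18·0.35457 = 0.074822.

0.0748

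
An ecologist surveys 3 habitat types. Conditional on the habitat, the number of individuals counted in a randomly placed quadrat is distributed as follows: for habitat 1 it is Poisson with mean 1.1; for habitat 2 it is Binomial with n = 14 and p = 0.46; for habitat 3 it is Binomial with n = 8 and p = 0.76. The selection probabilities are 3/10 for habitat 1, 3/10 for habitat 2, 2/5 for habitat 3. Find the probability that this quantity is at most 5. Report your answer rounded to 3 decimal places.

Conditional on each habitat, P(X ≤ 5): 1: 0.999032; 2: 0.309976; 3: 0.296722.
By total probability, P(X ≤ 5) = 0.3·0.999032 + 0.3·0.309976 + 0.4·0.296722 = 0.511391.

0.511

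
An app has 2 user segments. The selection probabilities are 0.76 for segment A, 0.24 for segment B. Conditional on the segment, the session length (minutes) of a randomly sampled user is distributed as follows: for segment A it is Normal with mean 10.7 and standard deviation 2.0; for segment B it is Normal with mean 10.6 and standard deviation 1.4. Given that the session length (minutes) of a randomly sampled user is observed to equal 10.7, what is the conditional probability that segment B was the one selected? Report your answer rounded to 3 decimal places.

0.310

Likelihoods f(10.7 | ·): A: 0.199471; B: 0.284233.
Posterior ∝ prior × likelihood. Numerator for B: 0.24·0.284233 = 0.0682159.
Normalizing constant: 0.76·0.199471 + 0.24·0.284233 = 0.219814.
P(B | observation) = 0.0682159 / 0.219814 = 0.310335.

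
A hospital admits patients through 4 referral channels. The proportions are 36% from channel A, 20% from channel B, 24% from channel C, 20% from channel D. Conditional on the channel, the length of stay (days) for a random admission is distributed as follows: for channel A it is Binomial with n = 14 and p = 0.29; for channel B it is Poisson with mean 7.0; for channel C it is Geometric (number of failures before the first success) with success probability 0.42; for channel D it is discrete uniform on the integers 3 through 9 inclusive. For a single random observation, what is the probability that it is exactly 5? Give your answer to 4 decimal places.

0.1285

Conditional on each channel, P(X = 5): A: 0.188269; B: 0.127717; C: 0.027567; D: 0.142857.
By total probability, P(X = 5) = 0.36·0.188269 + 0.2·0.127717 + 0.24·0.027567 + 0.2·0.142857 = 0.128508.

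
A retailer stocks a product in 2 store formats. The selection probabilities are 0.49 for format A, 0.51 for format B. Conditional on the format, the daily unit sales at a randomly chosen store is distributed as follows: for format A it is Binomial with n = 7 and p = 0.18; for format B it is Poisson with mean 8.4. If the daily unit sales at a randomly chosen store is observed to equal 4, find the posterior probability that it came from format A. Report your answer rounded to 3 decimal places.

0.294

Likelihoods P(X=4 | ·): A: 0.0202581; B: 0.0466479.
Posterior ∝ prior × likelihood. Numerator for A: 0.49·0.0202581 = 0.00992649.
Normalizing constant: 0.49·0.0202581 + 0.51·0.0466479 = 0.0337169.
P(A | observation) = 0.00992649 / 0.0337169 = 0.294407.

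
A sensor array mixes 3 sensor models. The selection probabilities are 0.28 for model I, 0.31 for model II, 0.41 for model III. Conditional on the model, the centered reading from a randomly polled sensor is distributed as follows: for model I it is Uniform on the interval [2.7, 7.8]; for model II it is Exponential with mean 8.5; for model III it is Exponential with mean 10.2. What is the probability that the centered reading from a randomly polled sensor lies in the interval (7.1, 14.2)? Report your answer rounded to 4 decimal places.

Conditional on each model, P(7.1 < X < 14.2): I: 0.137255; II: 0.245611; III: 0.249998.
By total probability, P(7.1 < X < 14.2) = 0.28·0.137255 + 0.31·0.245611 + 0.41·0.249998 = 0.21707.

0.2171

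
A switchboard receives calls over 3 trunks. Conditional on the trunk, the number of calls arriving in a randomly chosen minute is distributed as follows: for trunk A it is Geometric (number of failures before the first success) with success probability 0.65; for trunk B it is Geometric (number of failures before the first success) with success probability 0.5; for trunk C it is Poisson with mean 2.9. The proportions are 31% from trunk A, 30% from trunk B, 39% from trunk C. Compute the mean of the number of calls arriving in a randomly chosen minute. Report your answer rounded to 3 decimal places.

Component means — A: 0.538462; B: 1; C: 2.9.
E[X] = 0.31·0.538462 + 0.3·1 + 0.39·2.9 = 1.59792.

1.598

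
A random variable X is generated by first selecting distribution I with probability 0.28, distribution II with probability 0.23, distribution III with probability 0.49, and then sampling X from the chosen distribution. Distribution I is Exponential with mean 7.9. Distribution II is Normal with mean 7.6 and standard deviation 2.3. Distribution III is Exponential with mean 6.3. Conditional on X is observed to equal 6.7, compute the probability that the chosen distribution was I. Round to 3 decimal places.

Likelihoods f(6.7 | ·): I: 0.054206; II: 0.160669; III: 0.0548013.
Posterior ∝ prior × likelihood. Numerator for I: 0.28·0.054206 = 0.0151777.
Normalizing constant: 0.28·0.054206 + 0.23·0.160669 + 0.49·0.0548013 = 0.0789842.
P(I | observation) = 0.0151777 / 0.0789842 = 0.192161.

0.192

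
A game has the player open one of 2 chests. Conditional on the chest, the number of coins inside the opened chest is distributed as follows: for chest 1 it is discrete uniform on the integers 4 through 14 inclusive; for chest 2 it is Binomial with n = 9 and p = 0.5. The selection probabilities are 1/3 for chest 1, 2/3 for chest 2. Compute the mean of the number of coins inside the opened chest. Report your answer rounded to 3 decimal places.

Component means — 1: 9; 2: 4.5.
E[X] = 0.333333·9 + 0.666667·4.5 = 6.

6.000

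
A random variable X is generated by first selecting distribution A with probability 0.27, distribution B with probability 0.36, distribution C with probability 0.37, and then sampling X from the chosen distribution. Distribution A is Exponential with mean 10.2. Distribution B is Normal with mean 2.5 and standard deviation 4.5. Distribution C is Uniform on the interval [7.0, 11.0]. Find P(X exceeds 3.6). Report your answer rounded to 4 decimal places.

Conditional on each component, P(X > 3.6): A: 0.702619; B: 0.403443; C: 1.
By total probability, P(X > 3.6) = 0.27·0.702619 + 0.36·0.403443 + 0.37·1 = 0.704947.

0.7049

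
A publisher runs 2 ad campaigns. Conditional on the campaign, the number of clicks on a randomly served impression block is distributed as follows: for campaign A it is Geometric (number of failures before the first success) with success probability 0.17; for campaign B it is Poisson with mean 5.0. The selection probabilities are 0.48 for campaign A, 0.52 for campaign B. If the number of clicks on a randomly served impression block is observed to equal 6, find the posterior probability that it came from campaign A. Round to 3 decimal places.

Likelihoods P(X=6 | ·): A: 0.0555799; B: 0.146223.
Posterior ∝ prior × likelihood. Numerator for A: 0.48·0.0555799 = 0.0266783.
Normalizing constant: 0.48·0.0555799 + 0.52·0.146223 = 0.102714.
P(A | observation) = 0.0266783 / 0.102714 = 0.259734.

0.260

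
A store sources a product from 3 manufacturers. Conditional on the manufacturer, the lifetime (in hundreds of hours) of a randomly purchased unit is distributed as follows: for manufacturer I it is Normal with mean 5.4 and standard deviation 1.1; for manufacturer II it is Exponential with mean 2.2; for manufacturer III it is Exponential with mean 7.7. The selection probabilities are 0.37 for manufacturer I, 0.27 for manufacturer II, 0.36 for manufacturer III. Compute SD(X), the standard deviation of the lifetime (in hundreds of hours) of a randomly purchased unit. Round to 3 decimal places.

5.269

Per component, I: μ=5.4, E[X²]=30.37; II: μ=2.2, E[X²]=9.68; III: μ=7.7, E[X²]=118.58.
E[X] = 0.37·5.4 + 0.27·2.2 + 0.36·7.7 = 5.364.
E[X²] = 0.37·30.37 + 0.27·9.68 + 0.36·118.58 = 56.5393.
Var(X) = E[X²] − (E[X])² = 56.5393 − 28.7725 = 27.7668.
SD(X) = √27.7668 = 5.26942.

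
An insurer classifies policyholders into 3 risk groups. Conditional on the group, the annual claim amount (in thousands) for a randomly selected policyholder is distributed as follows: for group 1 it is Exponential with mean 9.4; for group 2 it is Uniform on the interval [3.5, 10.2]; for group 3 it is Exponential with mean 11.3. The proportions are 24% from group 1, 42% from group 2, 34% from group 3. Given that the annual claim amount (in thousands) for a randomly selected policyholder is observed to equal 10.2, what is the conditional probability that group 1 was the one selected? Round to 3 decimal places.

0.103

Likelihoods f(10.2 | ·): 1: 0.0359432; 2: 0.149254; 3: 0.0358842.
Posterior ∝ prior × likelihood. Numerator for 1: 0.24·0.0359432 = 0.00862636.
Normalizing constant: 0.24·0.0359432 + 0.42·0.149254 + 0.34·0.0358842 = 0.0835136.
P(1 | observation) = 0.00862636 / 0.0835136 = 0.103293.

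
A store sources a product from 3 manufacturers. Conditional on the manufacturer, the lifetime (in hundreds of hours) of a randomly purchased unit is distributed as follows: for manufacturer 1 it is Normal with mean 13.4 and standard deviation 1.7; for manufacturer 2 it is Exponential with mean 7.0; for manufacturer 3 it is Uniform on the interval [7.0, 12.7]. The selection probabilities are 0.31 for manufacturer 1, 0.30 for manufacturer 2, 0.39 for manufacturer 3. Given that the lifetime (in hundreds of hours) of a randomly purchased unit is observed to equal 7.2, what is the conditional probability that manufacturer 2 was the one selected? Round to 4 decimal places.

0.1828

Likelihoods f(7.2 | ·): 1: 0.000303513; 2: 0.0510739; 3: 0.175439.
Posterior ∝ prior × likelihood. Numerator for 2: 0.3·0.0510739 = 0.0153222.
Normalizing constant: 0.31·0.000303513 + 0.3·0.0510739 + 0.39·0.175439 = 0.0838373.
P(2 | observation) = 0.0153222 / 0.0838373 = 0.182761.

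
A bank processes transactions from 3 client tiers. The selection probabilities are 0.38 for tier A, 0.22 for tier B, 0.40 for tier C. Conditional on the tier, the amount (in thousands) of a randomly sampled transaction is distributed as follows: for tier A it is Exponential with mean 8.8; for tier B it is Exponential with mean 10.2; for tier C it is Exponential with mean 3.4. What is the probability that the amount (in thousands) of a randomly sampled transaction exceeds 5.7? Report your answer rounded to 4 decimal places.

Conditional on each tier, P(X > 5.7): A: 0.523234; B: 0.571881; C: 0.187033.
By total probability, P(X > 5.7) = 0.38·0.523234 + 0.22·0.571881 + 0.4·0.187033 = 0.399456.

0.3995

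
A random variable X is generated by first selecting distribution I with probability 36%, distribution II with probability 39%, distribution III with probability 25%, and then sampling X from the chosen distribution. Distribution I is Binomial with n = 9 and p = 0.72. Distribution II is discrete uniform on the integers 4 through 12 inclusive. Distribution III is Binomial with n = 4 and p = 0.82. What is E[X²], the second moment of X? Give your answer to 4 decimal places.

46.1669

For each component E[X²] = Var + (mean)², giving I: 43.8048; II: 70.6667; III: 11.3488.
Overall E[X²] = 0.36·43.8048 + 0.39·70.6667 + 0.25·11.3488 = 46.1669.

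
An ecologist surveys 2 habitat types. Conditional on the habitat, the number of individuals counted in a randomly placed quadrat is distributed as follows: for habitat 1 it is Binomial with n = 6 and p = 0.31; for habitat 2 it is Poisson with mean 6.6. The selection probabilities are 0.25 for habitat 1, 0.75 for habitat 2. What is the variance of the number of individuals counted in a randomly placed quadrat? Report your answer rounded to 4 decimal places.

9.4835

Per component, 1: μ=1.86, E[X²]=4.743; 2: μ=6.6, E[X²]=50.16.
E[X] = 0.25·1.86 + 0.75·6.6 = 5.415.
E[X²] = 0.25·4.743 + 0.75·50.16 = 38.8057.
Var(X) = E[X²] − (E[X])² = 38.8057 − 29.3222 = 9.48353.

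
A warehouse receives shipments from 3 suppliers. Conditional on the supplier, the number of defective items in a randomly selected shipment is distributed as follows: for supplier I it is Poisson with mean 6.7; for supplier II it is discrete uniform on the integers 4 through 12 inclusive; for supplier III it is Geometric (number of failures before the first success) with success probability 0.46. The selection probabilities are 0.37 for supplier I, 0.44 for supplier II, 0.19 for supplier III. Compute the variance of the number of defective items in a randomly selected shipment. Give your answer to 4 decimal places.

12.2145

Per component, I: μ=6.7, E[X²]=51.59; II: μ=8, E[X²]=70.6667; III: μ=1.17391, E[X²]=3.93006.
E[X] = 0.37·6.7 + 0.44·8 + 0.19·1.17391 = 6.22204.
E[X²] = 0.37·51.59 + 0.44·70.6667 + 0.19·3.93006 = 50.9283.
Var(X) = E[X²] − (E[X])² = 50.9283 − 38.7138 = 12.2145.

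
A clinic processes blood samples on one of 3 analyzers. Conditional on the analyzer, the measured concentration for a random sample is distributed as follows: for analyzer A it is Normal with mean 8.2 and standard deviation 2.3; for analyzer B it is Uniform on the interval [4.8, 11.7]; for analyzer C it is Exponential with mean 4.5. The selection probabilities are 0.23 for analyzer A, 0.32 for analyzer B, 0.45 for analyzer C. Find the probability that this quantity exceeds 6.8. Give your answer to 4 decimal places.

0.4941

Conditional on each analyzer, P(X > 6.8): A: 0.728637; B: 0.710145; C: 0.220665.
By total probability, P(X > 6.8) = 0.23·0.728637 + 0.32·0.710145 + 0.45·0.220665 = 0.494132.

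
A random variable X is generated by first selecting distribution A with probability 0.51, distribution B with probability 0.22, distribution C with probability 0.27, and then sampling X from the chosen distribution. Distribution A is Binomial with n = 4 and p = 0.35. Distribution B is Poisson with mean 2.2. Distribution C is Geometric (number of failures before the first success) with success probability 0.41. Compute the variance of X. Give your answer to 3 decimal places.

Per component, A: μ=1.4, E[X²]=2.87; B: μ=2.2, E[X²]=7.04; C: μ=1.43902, E[X²]=5.58061.
E[X] = 0.51·1.4 + 0.22·2.2 + 0.27·1.43902 = 1.58654.
E[X²] = 0.51·2.87 + 0.22·7.04 + 0.27·5.58061 = 4.51926.
Var(X) = E[X²] − (E[X])² = 4.51926 − 2.5171 = 2.00217.

2.002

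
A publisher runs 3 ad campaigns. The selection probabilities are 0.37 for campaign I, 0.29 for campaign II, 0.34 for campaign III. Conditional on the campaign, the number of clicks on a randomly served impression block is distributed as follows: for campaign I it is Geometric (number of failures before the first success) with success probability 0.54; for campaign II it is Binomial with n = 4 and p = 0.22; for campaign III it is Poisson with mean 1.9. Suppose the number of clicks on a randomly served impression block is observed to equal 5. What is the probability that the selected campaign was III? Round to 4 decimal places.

0.7183

Likelihoods P(X=5 | ·): I: 0.011122; II: 0; III: 0.0308622.
Posterior ∝ prior × likelihood. Numerator for III: 0.34·0.0308622 = 0.0104932.
Normalizing constant: 0.37·0.011122 + 0.29·0 + 0.34·0.0308622 = 0.0146083.
P(III | observation) = 0.0104932 / 0.0146083 = 0.718301.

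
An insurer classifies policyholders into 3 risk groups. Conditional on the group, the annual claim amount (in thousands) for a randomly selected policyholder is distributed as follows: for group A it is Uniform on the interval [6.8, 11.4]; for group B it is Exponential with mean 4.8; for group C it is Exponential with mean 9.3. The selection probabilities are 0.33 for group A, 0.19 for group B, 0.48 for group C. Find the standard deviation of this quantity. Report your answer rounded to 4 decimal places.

Per component, A: μ=9.1, E[X²]=84.5733; B: μ=4.8, E[X²]=46.08; C: μ=9.3, E[X²]=172.98.
E[X] = 0.33·9.1 + 0.19·4.8 + 0.48·9.3 = 8.379.
E[X²] = 0.33·84.5733 + 0.19·46.08 + 0.48·172.98 = 119.695.
Var(X) = E[X²] − (E[X])² = 119.695 − 70.2076 = 49.4872.
SD(X) = √49.4872 = 7.03471.

7.0347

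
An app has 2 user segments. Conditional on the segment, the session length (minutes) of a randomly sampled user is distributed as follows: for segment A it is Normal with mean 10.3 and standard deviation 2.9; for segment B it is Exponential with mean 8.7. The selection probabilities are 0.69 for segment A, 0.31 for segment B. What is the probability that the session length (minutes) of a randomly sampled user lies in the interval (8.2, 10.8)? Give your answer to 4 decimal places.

Conditional on each segment, P(8.2 < X < 10.8): A: 0.333953; B: 0.100656.
By total probability, P(8.2 < X < 10.8) = 0.69·0.333953 + 0.31·0.100656 = 0.261631.

0.2616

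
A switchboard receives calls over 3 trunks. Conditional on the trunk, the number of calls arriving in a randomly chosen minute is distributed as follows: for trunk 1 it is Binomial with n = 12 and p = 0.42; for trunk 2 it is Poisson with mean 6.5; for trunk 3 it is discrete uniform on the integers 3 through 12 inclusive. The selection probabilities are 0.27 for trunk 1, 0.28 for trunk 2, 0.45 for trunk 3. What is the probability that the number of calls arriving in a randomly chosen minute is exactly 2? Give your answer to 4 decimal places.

Conditional on each trunk, P(X = 2): 1: 0.0501559; 2: 0.0317602; 3: 0.
By total probability, P(X = 2) = 0.27·0.0501559 + 0.28·0.0317602 + 0.45·0 = 0.0224349.

0.0224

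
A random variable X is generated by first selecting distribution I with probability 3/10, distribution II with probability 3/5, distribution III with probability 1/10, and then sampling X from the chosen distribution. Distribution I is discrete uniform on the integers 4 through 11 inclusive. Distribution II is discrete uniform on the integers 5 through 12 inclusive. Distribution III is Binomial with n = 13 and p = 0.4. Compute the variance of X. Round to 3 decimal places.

Per component, I: μ=7.5, E[X²]=61.5; II: μ=8.5, E[X²]=77.5; III: μ=5.2, E[X²]=30.16.
E[X] = 0.3·7.5 + 0.6·8.5 + 0.1·5.2 = 7.87.
E[X²] = 0.3·61.5 + 0.6·77.5 + 0.1·30.16 = 67.966.
Var(X) = E[X²] − (E[X])² = 67.966 − 61.9369 = 6.0291.

6.029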